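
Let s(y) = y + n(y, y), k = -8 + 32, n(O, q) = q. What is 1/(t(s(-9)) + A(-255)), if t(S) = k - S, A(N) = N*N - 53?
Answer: 1/65014 ≈ 1.5381e-5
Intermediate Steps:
A(N) = -53 + N**2 (A(N) = N**2 - 53 = -53 + N**2)
k = 24
s(y) = 2*y (s(y) = y + y = 2*y)
t(S) = 24 - S
1/(t(s(-9)) + A(-255)) = 1/((24 - 2*(-9)) + (-53 + (-255)**2)) = 1/((24 - 1*(-18)) + (-53 + 65025)) = 1/((24 + 18) + 64972) = 1/(42 + 64972) = 1/65014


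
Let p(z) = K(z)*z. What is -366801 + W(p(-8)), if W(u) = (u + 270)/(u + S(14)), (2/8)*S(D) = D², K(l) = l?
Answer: -155523457/424 ≈ -3.6680e+5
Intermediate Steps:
S(D) = 4*D²
p(z) = z² (p(z) = z*z = z²)
W(u) = (270 + u)/(784 + u) (W(u) = (u + 270)/(u + 4*14²) = (270 + u)/(u + 4*196) = (270 + u)/(u + 784) = (270 + u)/(784 + u))
-366801 + W(p(-8)) = -366801 + (270 + (-8)²)/(784 + (-8)²) = -366801 + (270 + 64)/(784 + 64) = -366801 + 334/848 = -366801 + (1/848)*334 = -366801 + 167/424 = -155523457/424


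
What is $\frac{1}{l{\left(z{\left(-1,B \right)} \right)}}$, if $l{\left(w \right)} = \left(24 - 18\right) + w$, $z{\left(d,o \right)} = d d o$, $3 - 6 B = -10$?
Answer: $\frac{6}{49} \approx 0.12245$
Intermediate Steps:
$B = \frac{13}{6}$ ($B = \frac{1}{2} - - \frac{5}{3} = \frac{1}{2} + \frac{5}{3} = \frac{13}{6} \approx 2.1667$)
$z{\left(d,o \right)} = o d^{2}$ ($z{\left(d,o \right)} = d^{2} o = o d^{2}$)
$l{\left(w \right)} = 6 + w$
$\frac{1}{l{\left(z{\left(-1,B \right)} \right)}} = \frac{1}{6 + \frac{13 \left(-1\right)^{2}}{6}} = \frac{1}{6 + \frac{13}{6} \cdot 1} = \frac{1}{6 + \frac{13}{6}} = \frac{1}{\frac{49}{6}} = \frac{6}{49}$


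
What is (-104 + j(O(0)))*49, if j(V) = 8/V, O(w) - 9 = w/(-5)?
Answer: -45472/9 ≈ -5052.4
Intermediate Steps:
O(w) = 9 - w/5 (O(w) = 9 + w/(-5) = 9 + w*(-1/5) = 9 - w/5)
(-104 + j(O(0)))*49 = (-104 + 8/(9 - 1/5*0))*49 = (-104 + 8/(9 + 0))*49 = (-104 + 8/9)*49 = -928/9*49 = -45472/9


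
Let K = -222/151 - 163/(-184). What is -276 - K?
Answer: -7652149/27784 ≈ -275.42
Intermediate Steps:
K = -16235/27784 (K = -222*1/151 - 163*(-1/184) = -222/151 + 163/184 = -16235/27784 ≈ -0.58433)
-276 - K = -276 - 1*(-16235/27784) = -276 + 16235/27784 = -7652149/27784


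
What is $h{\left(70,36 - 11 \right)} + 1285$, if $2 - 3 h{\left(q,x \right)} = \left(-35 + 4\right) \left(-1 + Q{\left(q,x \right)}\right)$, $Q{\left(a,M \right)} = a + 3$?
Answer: $\frac{6089}{3} \approx 2029.7$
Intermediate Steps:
$Q{\left(a,M \right)} = 3 + a$
$h{\left(q,x \right)} = \frac{64}{3} + \frac{31 q}{3}$ ($h{\left(q,x \right)} = \frac{2}{3} - \frac{\left(-35 + 4\right) \left(-1 + \left(3 + q\right)\right)}{3} = \frac{2}{3} - \frac{\left(-31\right) \left(2 + q\right)}{3} = \frac{2}{3} - \frac{-62 - 31 q}{3} = \frac{2}{3} + \left(\frac{62}{3} + \frac{31 q}{3}\right) = \frac{64}{3} + \frac{31 q}{3}$)
$h{\left(70,36 - 11 \right)} + 1285 = \left(\frac{64}{3} + \frac{31}{3} \cdot 70\right) + 1285 = \left(\frac{64}{3} + \frac{2170}{3}\right) + 1285 = \frac{2234}{3} + 1285 = \frac{6089}{3}$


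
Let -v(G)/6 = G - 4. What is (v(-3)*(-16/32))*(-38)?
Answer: 798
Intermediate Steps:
v(G) = 24 - 6*G (v(G) = -6*(G - 4) = -6*(-4 + G) = 24 - 6*G)
(v(-3)*(-16/32))*(-38) = ((24 - 6*(-3))*(-16/32))*(-38) = ((24 + 18)*(-16*1/32))*(-38) = (42*(-½))*(-38) = -21*(-38) = 798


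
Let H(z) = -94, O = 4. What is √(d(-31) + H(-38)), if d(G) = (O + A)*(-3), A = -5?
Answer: I*√91 ≈ 9.5394*I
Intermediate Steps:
d(G) = 3 (d(G) = (4 - 5)*(-3) = -1*(-3) = 3)
√(d(-31) + H(-38)) = √(3 - 94) = √(-91) = I*√91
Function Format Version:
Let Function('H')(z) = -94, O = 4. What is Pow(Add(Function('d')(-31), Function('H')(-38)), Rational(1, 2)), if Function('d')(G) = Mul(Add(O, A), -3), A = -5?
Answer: Mul(I, Pow(91, Rational(1, 2))) ≈ Mul(9.5394, I)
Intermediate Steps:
Function('d')(G) = 3 (Function('d')(G) = Mul(Add(4, -5), -3) = Mul(-1, -3) = 3)
Pow(Add(Function('d')(-31), Function('H')(-38)), Rational(1, 2)) = Pow(Add(3, -94), Rational(1, 2)) = Pow(-91, Rational(1, 2)) = Mul(I, Pow(91, Rational(1, 2)))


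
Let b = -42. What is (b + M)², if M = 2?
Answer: 1600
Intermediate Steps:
(b + M)² = (-42 + 2)² = (-40)² = 1600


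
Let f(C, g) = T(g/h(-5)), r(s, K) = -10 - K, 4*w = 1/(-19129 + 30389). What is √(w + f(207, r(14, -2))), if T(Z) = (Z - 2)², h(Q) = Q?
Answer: √20288831/11260 ≈ 0.40003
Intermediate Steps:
w = 1/45040 (w = 1/(4*(-19129 + 30389)) = (¼)/11260 = (¼)*(1/11260) = 1/45040 ≈ 2.2202e-5)
T(Z) = (-2 + Z)²
f(C, g) = (-2 - g/5)² (f(C, g) = (-2 + g/(-5))² = (-2 + g*(-⅕))² = (-2 - g/5)²)
√(w + f(207, r(14, -2))) = √(1/45040 + (10 + (-10 - 1*(-2)))²/25) = √(1/45040 + (10 + (-10 + 2))²/25) = √(1/45040 + (10 - 8)²/25) = √(1/45040 + (1/25)*2²) = √(1/45040 + (1/25)*4) = √(1/45040 + 4/25) = √(36037/225200) = √20288831/11260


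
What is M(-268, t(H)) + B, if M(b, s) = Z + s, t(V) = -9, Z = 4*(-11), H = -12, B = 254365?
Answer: 254312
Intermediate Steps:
Z = -44
M(b, s) = -44 + s
M(-268, t(H)) + B = (-44 - 9) + 254365 = -53 + 254365 = 254312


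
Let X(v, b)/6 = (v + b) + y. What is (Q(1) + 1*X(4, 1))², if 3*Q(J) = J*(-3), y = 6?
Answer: 4225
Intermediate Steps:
Q(J) = -J (Q(J) = (J*(-3))/3 = (-3*J)/3 = -J)
X(v, b) = 36 + 6*b + 6*v (X(v, b) = 6*((v + b) + 6) = 6*((b + v) + 6) = 6*(6 + b + v) = 36 + 6*b + 6*v)
(Q(1) + 1*X(4, 1))² = (-1*1 + 1*(36 + 6*1 + 6*4))² = (-1 + 1*(36 + 6 + 24))² = (-1 + 1*66)² = (-1 + 66)² = 65² = 4225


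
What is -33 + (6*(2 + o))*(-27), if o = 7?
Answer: -1491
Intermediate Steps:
-33 + (6*(2 + o))*(-27) = -33 + (6*(2 + 7))*(-27) = -33 + (6*9)*(-27) = -33 + 54*(-27) = -33 - 1458 = -1491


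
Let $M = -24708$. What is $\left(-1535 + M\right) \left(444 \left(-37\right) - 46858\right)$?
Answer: $1660814498$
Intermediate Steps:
$\left(-1535 + M\right) \left(444 \left(-37\right) - 46858\right) = \left(-1535 - 24708\right) \left(444 \left(-37\right) - 46858\right) = - 26243 \left(-16428 - 46858\right) = \left(-26243\right) \left(-63286\right) = 1660814498$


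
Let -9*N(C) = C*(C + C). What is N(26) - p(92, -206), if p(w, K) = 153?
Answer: -2729/9 ≈ -303.22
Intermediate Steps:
N(C) = -2*C²/9 (N(C) = -C*(C + C)/9 = -C*2*C/9 = -2*C²/9)
N(26) - p(92, -206) = -2/9*26² - 1*153 = -2/9*676 - 153 = -1352/9 - 153 = -2729/9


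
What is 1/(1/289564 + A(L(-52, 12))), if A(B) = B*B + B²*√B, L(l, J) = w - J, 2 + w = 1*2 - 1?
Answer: 14170195695788/33526682428998617 - 14170195406224*I*√13/33526682428998617 ≈ 0.00042265 - 0.0015239*I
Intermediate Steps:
w = -1 (w = -2 + (1*2 - 1) = -2 + (2 - 1) = -2 + 1 = -1)
L(l, J) = -1 - J
A(B) = B² + B^(5/2)
1/(1/289564 + A(L(-52, 12))) = 1/(1/289564 + ((-1 - 1*12)² + (-1 - 1*12)^(5/2))) = 1/(1/289564 + ((-1 - 12)² + (-1 - 12)^(5/2))) = 1/(1/289564 + ((-13)² + (-13)^(5/2))) = 1/(1/289564 + (169 + 169*I*√13)) = 1/(48936317/289564 + 169*I*√13)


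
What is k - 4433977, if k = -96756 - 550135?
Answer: -5080868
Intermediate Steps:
k = -646891
k - 4433977 = -646891 - 4433977 = -5080868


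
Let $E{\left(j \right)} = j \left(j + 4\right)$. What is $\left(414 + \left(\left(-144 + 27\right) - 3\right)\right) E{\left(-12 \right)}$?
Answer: $28224$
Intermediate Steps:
$E{\left(j \right)} = j \left(4 + j\right)$
$\left(414 + \left(\left(-144 + 27\right) - 3\right)\right) E{\left(-12 \right)} = \left(414 + \left(\left(-144 + 27\right) - 3\right)\right) \left(- 12 \left(4 - 12\right)\right) = \left(414 - 120\right) \left(\left(-12\right) \left(-8\right)\right) = \left(414 - 120\right) 96 = 294 \cdot 96 = 28224$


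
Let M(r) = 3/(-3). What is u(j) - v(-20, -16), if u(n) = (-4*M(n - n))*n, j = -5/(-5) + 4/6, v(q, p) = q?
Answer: 80/3 ≈ 26.667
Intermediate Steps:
M(r) = -1 (M(r) = 3*(-⅓) = -1)
j = 5/3 (j = -5*(-⅕) + 4*(⅙) = 1 + ⅔ = 5/3 ≈ 1.6667)
u(n) = 4*n (u(n) = (-4*(-1))*n = 4*n)
u(j) - v(-20, -16) = 4*(5/3) - 1*(-20) = 20/3 + 20 = 80/3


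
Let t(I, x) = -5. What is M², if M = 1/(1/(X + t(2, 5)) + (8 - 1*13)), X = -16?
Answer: 441/11236 ≈ 0.039249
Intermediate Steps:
M = -21/106 (M = 1/(1/(-16 - 5) + (8 - 1*13)) = 1/(1/(-21) + (8 - 13)) = 1/(-1/21 - 5) = 1/(-106/21) = -21/106 ≈ -0.19811)
M² = (-21/106)² = 441/11236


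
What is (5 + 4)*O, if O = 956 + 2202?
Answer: 28422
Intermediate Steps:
O = 3158
(5 + 4)*O = (5 + 4)*3158 = 9*3158 = 28422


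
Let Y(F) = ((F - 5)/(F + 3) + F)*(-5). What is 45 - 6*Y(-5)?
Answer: 45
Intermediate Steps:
Y(F) = -5*F - 5*(-5 + F)/(3 + F) (Y(F) = ((-5 + F)/(3 + F) + F)*(-5) = (F + (-5 + F)/(3 + F))*(-5) = -5*F - 5*(-5 + F)/(3 + F))
45 - 6*Y(-5) = 45 - 30*(5 - 1*(-5)² - 4*(-5))/(3 - 5) = 45 - 30*(5 - 1*25 + 20)/(-2) = 45 - 30*(-1)*(5 - 25 + 20)/2 = 45 - 30*(-1)*0/2 = 45 - 6*0 = 45 + 0 = 45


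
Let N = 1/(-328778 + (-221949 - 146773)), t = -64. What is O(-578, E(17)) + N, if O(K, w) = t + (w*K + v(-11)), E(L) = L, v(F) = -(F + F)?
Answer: -6882930001/697500 ≈ -9868.0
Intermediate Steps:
v(F) = -2*F
O(K, w) = -42 + K*w (O(K, w) = -64 + (w*K - 2*(-11)) = -64 + (K*w + 22) = -64 + (22 + K*w) = -42 + K*w)
N = -1/697500 (N = 1/(-328778 - 368722) = 1/(-697500) = -1/697500 ≈ -1.4337e-6)
O(-578, E(17)) + N = (-42 - 578*17) - 1/697500 = (-42 - 9826) - 1/697500 = -9868 - 1/697500 = -6882930001/697500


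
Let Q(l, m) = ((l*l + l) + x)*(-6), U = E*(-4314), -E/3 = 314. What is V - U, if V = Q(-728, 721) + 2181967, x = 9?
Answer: -5057411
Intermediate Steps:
E = -942 (E = -3*314 = -942)
U = 4063788 (U = -942*(-4314) = 4063788)
Q(l, m) = -54 - 6*l - 6*l**2 (Q(l, m) = ((l*l + l) + 9)*(-6) = ((l**2 + l) + 9)*(-6) = ((l + l**2) + 9)*(-6) = (9 + l + l**2)*(-6) = -54 - 6*l - 6*l**2)
V = -993623 (V = (-54 - 6*(-728) - 6*(-728)**2) + 2181967 = (-54 + 4368 - 6*529984) + 2181967 = (-54 + 4368 - 3179904) + 2181967 = -3175590 + 2181967 = -993623)
V - U = -993623 - 1*4063788 = -993623 - 4063788 = -5057411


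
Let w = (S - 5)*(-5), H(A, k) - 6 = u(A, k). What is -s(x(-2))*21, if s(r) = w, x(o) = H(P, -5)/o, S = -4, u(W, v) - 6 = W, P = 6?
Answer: -945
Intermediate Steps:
u(W, v) = 6 + W
H(A, k) = 12 + A (H(A, k) = 6 + (6 + A) = 12 + A)
x(o) = 18/o (x(o) = (12 + 6)/o = 18/o)
w = 45 (w = (-4 - 5)*(-5) = -9*(-5) = 45)
s(r) = 45
-s(x(-2))*21 = -45*21 = -1*945 = -945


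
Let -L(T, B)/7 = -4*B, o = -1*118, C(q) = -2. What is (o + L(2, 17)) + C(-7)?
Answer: 356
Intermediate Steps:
o = -118
L(T, B) = 28*B (L(T, B) = -(-28)*B = 28*B)
(o + L(2, 17)) + C(-7) = (-118 + 28*17) - 2 = (-118 + 476) - 2 = 358 - 2 = 356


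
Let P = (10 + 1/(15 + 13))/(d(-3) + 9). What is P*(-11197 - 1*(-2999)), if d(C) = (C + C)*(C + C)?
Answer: -1151819/630 ≈ -1828.3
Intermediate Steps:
d(C) = 4*C² (d(C) = (2*C)*(2*C) = 4*C²)
P = 281/1260 (P = (10 + 1/(15 + 13))/(4*(-3)² + 9) = (10 + 1/28)/(4*9 + 9) = (10 + 1/28)/(36 + 9) = (281/28)/45 = (281/28)*(1/45) = 281/1260 ≈ 0.22302)
P*(-11197 - 1*(-2999)) = 281*(-11197 - 1*(-2999))/1260 = 281*(-11197 + 2999)/1260 = (281/1260)*(-8198) = -1151819/630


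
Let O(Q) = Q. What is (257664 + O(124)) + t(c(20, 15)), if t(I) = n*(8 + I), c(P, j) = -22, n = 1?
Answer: 257774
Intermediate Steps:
t(I) = 8 + I (t(I) = 1*(8 + I) = 8 + I)
(257664 + O(124)) + t(c(20, 15)) = (257664 + 124) + (8 - 22) = 257788 - 14 = 257774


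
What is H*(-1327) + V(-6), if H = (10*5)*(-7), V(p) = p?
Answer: 464444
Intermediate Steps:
H = -350 (H = 50*(-7) = -350)
H*(-1327) + V(-6) = -350*(-1327) - 6 = 464450 - 6 = 464444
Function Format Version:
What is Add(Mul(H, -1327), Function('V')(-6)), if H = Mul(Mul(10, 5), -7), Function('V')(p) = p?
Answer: 464444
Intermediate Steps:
H = -350 (H = Mul(50, -7) = -350)
Add(Mul(H, -1327), Function('V')(-6)) = Add(Mul(-350, -1327), -6) = Add(464450, -6) = 464444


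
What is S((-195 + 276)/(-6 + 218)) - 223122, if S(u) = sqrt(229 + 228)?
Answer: -223122 + sqrt(457) ≈ -2.2310e+5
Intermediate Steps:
S(u) = sqrt(457)
S((-195 + 276)/(-6 + 218)) - 223122 = sqrt(457) - 223122 = -223122 + sqrt(457)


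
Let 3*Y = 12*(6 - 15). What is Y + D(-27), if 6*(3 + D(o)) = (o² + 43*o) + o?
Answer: -231/2 ≈ -115.50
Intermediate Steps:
D(o) = -3 + o²/6 + 22*o/3 (D(o) = -3 + ((o² + 43*o) + o)/6 = -3 + (o² + 44*o)/6 = -3 + (o²/6 + 22*o/3) = -3 + o²/6 + 22*o/3)
Y = -36 (Y = (12*(6 - 15))/3 = (12*(-9))/3 = (⅓)*(-108) = -36)
Y + D(-27) = -36 + (-3 + (⅙)*(-27)² + (22/3)*(-27)) = -36 + (-3 + (⅙)*729 - 198) = -36 + (-3 + 243/2 - 198) = -36 - 159/2 = -231/2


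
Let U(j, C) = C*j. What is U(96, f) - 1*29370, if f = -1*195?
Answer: -48090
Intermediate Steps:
f = -195
U(96, f) - 1*29370 = -195*96 - 1*29370 = -18720 - 29370 = -48090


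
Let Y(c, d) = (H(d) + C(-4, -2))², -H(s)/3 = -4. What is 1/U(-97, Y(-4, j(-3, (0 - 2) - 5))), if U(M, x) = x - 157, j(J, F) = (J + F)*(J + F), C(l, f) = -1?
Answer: -1/36 ≈ -0.027778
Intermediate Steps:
H(s) = 12 (H(s) = -3*(-4) = 12)
j(J, F) = (F + J)² (j(J, F) = (F + J)*(F + J) = (F + J)²)
Y(c, d) = 121 (Y(c, d) = (12 - 1)² = 11² = 121)
U(M, x) = -157 + x
1/U(-97, Y(-4, j(-3, (0 - 2) - 5))) = 1/(-157 + 121) = 1/(-36) = -1/36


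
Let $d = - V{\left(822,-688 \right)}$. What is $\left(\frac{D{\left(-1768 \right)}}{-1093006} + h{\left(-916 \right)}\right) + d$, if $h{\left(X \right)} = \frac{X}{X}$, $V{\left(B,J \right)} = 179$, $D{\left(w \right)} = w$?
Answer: $- \frac{97276650}{546503} \approx -178.0$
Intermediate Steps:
$d = -179$ ($d = \left(-1\right) 179 = -179$)
$h{\left(X \right)} = 1$
$\left(\frac{D{\left(-1768 \right)}}{-1093006} + h{\left(-916 \right)}\right) + d = \left(- \frac{1768}{-1093006} + 1\right) - 179 = \left(\left(-1768\right) \left(- \frac{1}{1093006}\right) + 1\right) - 179 = \left(\frac{884}{546503} + 1\right) - 179 = \frac{547387}{546503} - 179 = - \frac{97276650}{546503}$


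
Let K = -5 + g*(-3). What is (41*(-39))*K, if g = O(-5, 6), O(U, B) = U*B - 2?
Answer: -145509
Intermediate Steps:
O(U, B) = -2 + B*U (O(U, B) = B*U - 2 = -2 + B*U)
g = -32 (g = -2 + 6*(-5) = -2 - 30 = -32)
K = 91 (K = -5 - 32*(-3) = -5 + 96 = 91)
(41*(-39))*K = (41*(-39))*91 = -1599*91 = -145509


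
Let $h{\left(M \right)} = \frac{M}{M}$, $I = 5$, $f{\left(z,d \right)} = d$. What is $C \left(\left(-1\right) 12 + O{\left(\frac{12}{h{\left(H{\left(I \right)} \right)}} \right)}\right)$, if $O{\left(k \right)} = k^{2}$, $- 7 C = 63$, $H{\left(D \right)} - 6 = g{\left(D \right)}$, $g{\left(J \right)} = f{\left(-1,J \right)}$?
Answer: $-1188$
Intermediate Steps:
$g{\left(J \right)} = J$
$H{\left(D \right)} = 6 + D$
$C = -9$ ($C = \left(- \frac{1}{7}\right) 63 = -9$)
$h{\left(M \right)} = 1$
$C \left(\left(-1\right) 12 + O{\left(\frac{12}{h{\left(H{\left(I \right)} \right)}} \right)}\right) = - 9 \left(\left(-1\right) 12 + \left(\frac{12}{1}\right)^{2}\right) = - 9 \left(-12 + \left(12 \cdot 1\right)^{2}\right) = - 9 \left(-12 + 12^{2}\right) = - 9 \left(-12 + 144\right) = \left(-9\right) 132 = -1188$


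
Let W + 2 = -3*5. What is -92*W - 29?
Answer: 1535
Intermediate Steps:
W = -17 (W = -2 - 3*5 = -2 - 15 = -17)
-92*W - 29 = -92*(-17) - 29 = 1564 - 29 = 1535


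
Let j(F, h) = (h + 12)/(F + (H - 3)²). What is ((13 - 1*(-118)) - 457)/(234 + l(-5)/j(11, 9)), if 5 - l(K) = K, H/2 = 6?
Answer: -3423/2917 ≈ -1.1735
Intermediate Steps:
H = 12 (H = 2*6 = 12)
l(K) = 5 - K
j(F, h) = (12 + h)/(81 + F) (j(F, h) = (h + 12)/(F + (12 - 3)²) = (12 + h)/(F + 9²) = (12 + h)/(F + 81) = (12 + h)/(81 + F))
((13 - 1*(-118)) - 457)/(234 + l(-5)/j(11, 9)) = ((13 - 1*(-118)) - 457)/(234 + (5 - 1*(-5))/(((12 + 9)/(81 + 11)))) = ((13 + 118) - 457)/(234 + (5 + 5)/((21/92))) = (131 - 457)/(234 + 10/(((1/92)*21))) = -326/(234 + 10/(21/92)) = -326/(234 + 10*(92/21)) = -326/(234 + 920/21) = -326/5834/21 = -326*21/5834 = -3423/2917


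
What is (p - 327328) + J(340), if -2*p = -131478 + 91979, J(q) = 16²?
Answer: -614645/2 ≈ -3.0732e+5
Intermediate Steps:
J(q) = 256
p = 39499/2 (p = -(-131478 + 91979)/2 = -½*(-39499) = 39499/2 ≈ 19750.)
(p - 327328) + J(340) = (39499/2 - 327328) + 256 = -615157/2 + 256 = -614645/2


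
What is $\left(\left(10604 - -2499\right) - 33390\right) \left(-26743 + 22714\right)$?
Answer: $81736323$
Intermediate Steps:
$\left(\left(10604 - -2499\right) - 33390\right) \left(-26743 + 22714\right) = \left(\left(10604 + 2499\right) - 33390\right) \left(-4029\right) = \left(13103 - 33390\right) \left(-4029\right) = \left(-20287\right) \left(-4029\right) = 81736323$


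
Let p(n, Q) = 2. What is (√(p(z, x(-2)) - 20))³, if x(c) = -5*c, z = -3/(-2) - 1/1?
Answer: -54*I*√2 ≈ -76.368*I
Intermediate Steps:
z = ½ (z = -3*(-½) - 1*1 = 3/2 - 1 = ½ ≈ 0.50000)
(√(p(z, x(-2)) - 20))³ = (√(2 - 20))³ = (√(-18))³ = (3*I*√2)³ = -54*I*√2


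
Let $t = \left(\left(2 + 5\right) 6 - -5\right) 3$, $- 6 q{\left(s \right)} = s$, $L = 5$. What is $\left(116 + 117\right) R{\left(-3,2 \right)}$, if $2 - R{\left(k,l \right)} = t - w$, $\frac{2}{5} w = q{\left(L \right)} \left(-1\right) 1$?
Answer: $- \frac{382819}{12} \approx -31902.0$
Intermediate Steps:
$q{\left(s \right)} = - \frac{s}{6}$
$w = \frac{25}{12}$ ($w = \frac{5 \left(- \frac{1}{6}\right) 5 \left(-1\right) 1}{2} = \frac{5 \left(- \frac{5}{6}\right) \left(-1\right) 1}{2} = \frac{5 \cdot \frac{5}{6} \cdot 1}{2} = \frac{5}{2} \cdot \frac{5}{6} = \frac{25}{12} \approx 2.0833$)
$t = 141$ ($t = \left(7 \cdot 6 + 5\right) 3 = \left(42 + 5\right) 3 = 47 \cdot 3 = 141$)
$R{\left(k,l \right)} = - \frac{1643}{12}$ ($R{\left(k,l \right)} = 2 - \left(141 - \frac{25}{12}\right) = 2 - \frac{1667}{12} = - \frac{1643}{12}$)
$\left(116 + 117\right) R{\left(-3,2 \right)} = \left(116 + 117\right) \left(- \frac{1643}{12}\right) = 233 \left(- \frac{1643}{12}\right) = - \frac{382819}{12}$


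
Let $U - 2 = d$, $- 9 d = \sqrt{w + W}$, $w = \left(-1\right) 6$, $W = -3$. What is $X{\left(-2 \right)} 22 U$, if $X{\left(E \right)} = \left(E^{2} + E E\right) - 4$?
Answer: $176 - \frac{88 i}{3} \approx 176.0 - 29.333 i$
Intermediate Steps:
$X{\left(E \right)} = -4 + 2 E^{2}$ ($X{\left(E \right)} = \left(E^{2} + E^{2}\right) - 4 = 2 E^{2} - 4 = -4 + 2 E^{2}$)
$w = -6$
$d = - \frac{i}{3}$ ($d = - \frac{\sqrt{-6 - 3}}{9} = - \frac{\sqrt{-9}}{9} = - \frac{3 i}{9} = - \frac{i}{3} \approx - 0.33333 i$)
$U = 2 - \frac{i}{3} \approx 2.0 - 0.33333 i$
$X{\left(-2 \right)} 22 U = \left(-4 + 2 \left(-2\right)^{2}\right) 22 \left(2 - \frac{i}{3}\right) = \left(-4 + 2 \cdot 4\right) 22 \left(2 - \frac{i}{3}\right) = \left(-4 + 8\right) 22 \left(2 - \frac{i}{3}\right) = 4 \cdot 22 \left(2 - \frac{i}{3}\right) = 88 \left(2 - \frac{i}{3}\right) = 176 - \frac{88 i}{3}$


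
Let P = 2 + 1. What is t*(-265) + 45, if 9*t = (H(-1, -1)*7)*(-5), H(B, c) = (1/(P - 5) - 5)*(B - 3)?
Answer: 204455/9 ≈ 22717.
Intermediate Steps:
P = 3
H(B, c) = 33/2 - 11*B/2 (H(B, c) = (1/(3 - 5) - 5)*(B - 3) = (1/(-2) - 5)*(-3 + B) = (-½ - 5)*(-3 + B) = -11*(-3 + B)/2 = 33/2 - 11*B/2)
t = -770/9 (t = (((33/2 - 11/2*(-1))*7)*(-5))/9 = (((33/2 + 11/2)*7)*(-5))/9 = ((22*7)*(-5))/9 = (154*(-5))/9 = (⅑)*(-770) = -770/9 ≈ -85.556)
t*(-265) + 45 = -770/9*(-265) + 45 = 204050/9 + 45 = 204455/9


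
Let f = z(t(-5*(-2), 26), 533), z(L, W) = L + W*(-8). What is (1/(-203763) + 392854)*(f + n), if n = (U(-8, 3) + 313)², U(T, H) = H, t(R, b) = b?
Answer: 7654135761828418/203763 ≈ 3.7564e+10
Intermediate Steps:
z(L, W) = L - 8*W
f = -4238 (f = 26 - 8*533 = 26 - 4264 = -4238)
n = 99856 (n = (3 + 313)² = 316² = 99856)
(1/(-203763) + 392854)*(f + n) = (1/(-203763) + 392854)*(-4238 + 99856) = (-1/203763 + 392854)*95618 = (80049109601/203763)*95618 = 7654135761828418/203763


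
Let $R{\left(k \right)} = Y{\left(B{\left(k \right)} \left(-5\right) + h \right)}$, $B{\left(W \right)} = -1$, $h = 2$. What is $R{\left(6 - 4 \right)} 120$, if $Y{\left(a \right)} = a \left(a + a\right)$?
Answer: $11760$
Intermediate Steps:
$Y{\left(a \right)} = 2 a^{2}$ ($Y{\left(a \right)} = a 2 a = 2 a^{2}$)
$R{\left(k \right)} = 98$ ($R{\left(k \right)} = 2 \left(\left(-1\right) \left(-5\right) + 2\right)^{2} = 2 \left(5 + 2\right)^{2} = 2 \cdot 7^{2} = 2 \cdot 49 = 98$)
$R{\left(6 - 4 \right)} 120 = 98 \cdot 120 = 11760$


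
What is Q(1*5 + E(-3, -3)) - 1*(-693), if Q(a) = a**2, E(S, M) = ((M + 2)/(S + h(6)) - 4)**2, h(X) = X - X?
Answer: 83689/81 ≈ 1033.2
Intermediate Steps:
h(X) = 0
E(S, M) = (-4 + (2 + M)/S)**2 (E(S, M) = ((M + 2)/(S + 0) - 4)**2 = ((2 + M)/S - 4)**2 = (-4 + (2 + M)/S)**2)
Q(1*5 + E(-3, -3)) - 1*(-693) = (1*5 + (2 - 3 - 4*(-3))**2/(-3)**2)**2 - 1*(-693) = (5 + (2 - 3 + 12)**2/9)**2 + 693 = (5 + (1/9)*11**2)**2 + 693 = (5 + (1/9)*121)**2 + 693 = (5 + 121/9)**2 + 693 = (166/9)**2 + 693 = 27556/81 + 693 = 83689/81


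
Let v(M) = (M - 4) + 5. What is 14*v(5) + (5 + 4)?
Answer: 93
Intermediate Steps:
v(M) = 1 + M (v(M) = (-4 + M) + 5 = 1 + M)
14*v(5) + (5 + 4) = 14*(1 + 5) + (5 + 4) = 14*6 + 9 = 84 + 9 = 93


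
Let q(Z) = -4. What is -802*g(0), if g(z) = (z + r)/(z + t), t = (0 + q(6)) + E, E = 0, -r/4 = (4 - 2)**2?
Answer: -3208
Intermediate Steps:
r = -16 (r = -4*(4 - 2)**2 = -4*2**2 = -4*4 = -16)
t = -4 (t = (0 - 4) + 0 = -4 + 0 = -4)
g(z) = (-16 + z)/(-4 + z) (g(z) = (z - 16)/(z - 4) = (-16 + z)/(-4 + z))
-802*g(0) = -802*(-16 + 0)/(-4 + 0) = -802*(-16)/(-4) = -(-401)*(-16)/2 = -802*4 = -3208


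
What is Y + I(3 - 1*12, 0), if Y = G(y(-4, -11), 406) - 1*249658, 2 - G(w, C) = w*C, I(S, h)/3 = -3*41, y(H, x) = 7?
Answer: -252867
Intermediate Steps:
I(S, h) = -369 (I(S, h) = 3*(-3*41) = 3*(-123) = -369)
G(w, C) = 2 - C*w (G(w, C) = 2 - w*C = 2 - C*w)
Y = -252498 (Y = (2 - 1*406*7) - 1*249658 = (2 - 2842) - 249658 = -2840 - 249658 = -252498)
Y + I(3 - 1*12, 0) = -252498 - 369 = -252867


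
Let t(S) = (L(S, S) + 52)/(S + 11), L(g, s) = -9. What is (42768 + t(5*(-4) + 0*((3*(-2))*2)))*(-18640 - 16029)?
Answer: -13343023361/9 ≈ -1.4826e+9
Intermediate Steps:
t(S) = 43/(11 + S) (t(S) = (-9 + 52)/(S + 11) = 43/(11 + S))
(42768 + t(5*(-4) + 0*((3*(-2))*2)))*(-18640 - 16029) = (42768 + 43/(11 + (5*(-4) + 0*((3*(-2))*2))))*(-18640 - 16029) = (42768 + 43/(11 + (-20 + 0*(-6*2))))*(-34669) = (42768 + 43/(11 + (-20 + 0*(-12))))*(-34669) = (42768 + 43/(11 + (-20 + 0)))*(-34669) = (42768 + 43/(11 - 20))*(-34669) = (42768 + 43/(-9))*(-34669) = (42768 + 43*(-⅑))*(-34669) = (42768 - 43/9)*(-34669) = (384869/9)*(-34669) = -13343023361/9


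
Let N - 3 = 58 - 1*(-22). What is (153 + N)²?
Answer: 55696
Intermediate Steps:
N = 83 (N = 3 + (58 - 1*(-22)) = 3 + (58 + 22) = 3 + 80 = 83)
(153 + N)² = (153 + 83)² = 236² = 55696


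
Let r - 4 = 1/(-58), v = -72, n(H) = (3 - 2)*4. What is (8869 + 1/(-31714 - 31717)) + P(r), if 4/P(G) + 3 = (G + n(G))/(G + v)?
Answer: 3458739618572/390037219 ≈ 8867.7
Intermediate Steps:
n(H) = 4 (n(H) = 1*4 = 4)
r = 231/58 (r = 4 + 1/(-58) = 4 - 1/58 = 231/58 ≈ 3.9828)
P(G) = 4/(-3 + (4 + G)/(-72 + G)) (P(G) = 4/(-3 + (G + 4)/(G - 72)) = 4/(-3 + (4 + G)/(-72 + G)))
(8869 + 1/(-31714 - 31717)) + P(r) = (8869 + 1/(-31714 - 31717)) + 2*(72 - 1*231/58)/(-110 + 231/58) = (8869 + 1/(-63431)) + 2*(72 - 231/58)/(-6149/58) = (8869 - 1/63431) + 2*(-58/6149)*(3945/58) = 562569538/63431 - 7890/6149 = 3458739618572/390037219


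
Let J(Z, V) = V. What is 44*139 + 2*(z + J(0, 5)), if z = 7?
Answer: 6140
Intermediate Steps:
44*139 + 2*(z + J(0, 5)) = 44*139 + 2*(7 + 5) = 6116 + 2*12 = 6116 + 24 = 6140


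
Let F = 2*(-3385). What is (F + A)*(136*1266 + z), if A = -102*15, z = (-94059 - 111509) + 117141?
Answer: -695116700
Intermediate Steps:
z = -88427 (z = -205568 + 117141 = -88427)
A = -1530
F = -6770
(F + A)*(136*1266 + z) = (-6770 - 1530)*(136*1266 - 88427) = -8300*(172176 - 88427) = -8300*83749 = -695116700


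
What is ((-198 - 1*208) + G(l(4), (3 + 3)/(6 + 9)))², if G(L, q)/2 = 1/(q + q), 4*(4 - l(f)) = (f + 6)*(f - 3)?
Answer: 651249/4 ≈ 1.6281e+5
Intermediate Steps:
l(f) = 4 - (-3 + f)*(6 + f)/4 (l(f) = 4 - (f + 6)*(f - 3)/4 = 4 - (6 + f)*(-3 + f)/4 = 4 - (-3 + f)*(6 + f)/4)
G(L, q) = 1/q (G(L, q) = 2/(q + q) = 2/((2*q)) = 2*(1/(2*q)) = 1/q)
((-198 - 1*208) + G(l(4), (3 + 3)/(6 + 9)))² = ((-198 - 1*208) + 1/((3 + 3)/(6 + 9)))² = ((-198 - 208) + 1/(6/15))² = (-406 + 1/(6*(1/15)))² = (-406 + 1/(⅖))² = (-406 + 5/2)² = (-807/2)² = 651249/4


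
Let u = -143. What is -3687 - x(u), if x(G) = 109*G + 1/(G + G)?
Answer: 3403401/286 ≈ 11900.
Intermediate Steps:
x(G) = 1/(2*G) + 109*G (x(G) = 109*G + 1/(2*G) = 1/(2*G) + 109*G)
-3687 - x(u) = -3687 - ((1/2)/(-143) + 109*(-143)) = -3687 - ((1/2)*(-1/143) - 15587) = -3687 - (-1/286 - 15587) = -3687 - 1*(-4457883/286) = -3687 + 4457883/286 = 3403401/286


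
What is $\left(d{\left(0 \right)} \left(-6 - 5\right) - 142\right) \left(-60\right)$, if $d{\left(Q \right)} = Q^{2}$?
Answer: $8520$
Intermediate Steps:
$\left(d{\left(0 \right)} \left(-6 - 5\right) - 142\right) \left(-60\right) = \left(0^{2} \left(-6 - 5\right) - 142\right) \left(-60\right) = \left(0 \left(-11\right) - 142\right) \left(-60\right) = \left(0 - 142\right) \left(-60\right) = \left(-142\right) \left(-60\right) = 8520$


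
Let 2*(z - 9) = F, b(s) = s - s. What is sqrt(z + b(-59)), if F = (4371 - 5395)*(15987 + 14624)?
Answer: I*sqrt(15672823) ≈ 3958.9*I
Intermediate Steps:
b(s) = 0
F = -31345664 (F = -1024*30611 = -31345664)
z = -15672823 (z = 9 + (1/2)*(-31345664) = 9 - 15672832 = -15672823)
sqrt(z + b(-59)) = sqrt(-15672823 + 0) = sqrt(-15672823) = I*sqrt(15672823)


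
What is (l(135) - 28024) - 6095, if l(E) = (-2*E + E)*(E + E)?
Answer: -70569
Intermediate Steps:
l(E) = -2*E**2 (l(E) = (-E)*(2*E) = -2*E**2)
(l(135) - 28024) - 6095 = (-2*135**2 - 28024) - 6095 = (-2*18225 - 28024) - 6095 = (-36450 - 28024) - 6095 = -64474 - 6095 = -70569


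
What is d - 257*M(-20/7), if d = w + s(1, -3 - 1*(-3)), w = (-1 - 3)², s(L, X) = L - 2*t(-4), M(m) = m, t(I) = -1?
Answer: 5273/7 ≈ 753.29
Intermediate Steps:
s(L, X) = 2 + L (s(L, X) = L - 2*(-1) = L + 2 = 2 + L)
w = 16 (w = (-4)² = 16)
d = 19 (d = 16 + (2 + 1) = 16 + 3 = 19)
d - 257*M(-20/7) = 19 - (-5140)/7 = 19 - 257*(-20/7) = 19 + 5140/7 = 5273/7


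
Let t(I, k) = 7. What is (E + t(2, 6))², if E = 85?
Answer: 8464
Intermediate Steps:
(E + t(2, 6))² = (85 + 7)² = 92² = 8464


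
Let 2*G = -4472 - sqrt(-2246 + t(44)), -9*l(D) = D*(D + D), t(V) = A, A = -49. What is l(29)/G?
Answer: 15043808/180009711 - 3364*I*sqrt(255)/60003237 ≈ 0.083572 - 0.00089526*I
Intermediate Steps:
t(V) = -49
l(D) = -2*D**2/9 (l(D) = -D*(D + D)/9 = -D*2*D/9 = -2*D**2/9)
G = -2236 - 3*I*sqrt(255)/2 (G = (-4472 - sqrt(-2246 - 49))/2 = (-4472 - sqrt(-2295))/2 = (-4472 - 3*I*sqrt(255))/2 = -2236 - 3*I*sqrt(255)/2 ≈ -2236.0 - 23.953*I)
l(29)/G = (-2/9*29**2)/(-2236 - 3*I*sqrt(255)/2) = (-2/9*841)/(-2236 - 3*I*sqrt(255)/2) = -1682/(9*(-2236 - 3*I*sqrt(255)/2))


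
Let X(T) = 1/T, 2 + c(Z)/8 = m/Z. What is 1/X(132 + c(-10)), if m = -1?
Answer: 584/5 ≈ 116.80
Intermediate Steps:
c(Z) = -16 - 8/Z (c(Z) = -16 + 8*(-1/Z) = -16 - 8/Z)
1/X(132 + c(-10)) = 1/(1/(132 + (-16 - 8/(-10)))) = 1/(1/(132 + (-16 - 8*(-1/10)))) = 1/(1/(132 + (-16 + 4/5))) = 1/(1/(132 - 76/5)) = 1/(1/(584/5)) = 1/(5/584) = 584/5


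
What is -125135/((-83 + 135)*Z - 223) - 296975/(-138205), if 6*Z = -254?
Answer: 10808549440/201032993 ≈ 53.765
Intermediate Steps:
Z = -127/3 (Z = (⅙)*(-254) = -127/3 ≈ -42.333)
-125135/((-83 + 135)*Z - 223) - 296975/(-138205) = -125135/((-83 + 135)*(-127/3) - 223) - 296975/(-138205) = -125135/(52*(-127/3) - 223) - 296975*(-1/138205) = -125135/(-6604/3 - 223) + 59395/27641 = -125135/(-7273/3) + 59395/27641 = -125135*(-3/7273) + 59395/27641 = 375405/7273 + 59395/27641 = 10808549440/201032993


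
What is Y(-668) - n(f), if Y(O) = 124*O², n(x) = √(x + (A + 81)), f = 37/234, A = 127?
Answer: 55331776 - √1266434/78 ≈ 5.5332e+7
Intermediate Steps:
f = 37/234 (f = 37*(1/234) = 37/234 ≈ 0.15812)
n(x) = √(208 + x) (n(x) = √(x + (127 + 81)) = √(x + 208) = √(208 + x))
Y(-668) - n(f) = 124*(-668)² - √(208 + 37/234) = 124*446224 - √(48709/234) = 55331776 - √1266434/78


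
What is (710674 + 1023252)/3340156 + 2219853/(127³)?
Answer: 5483199929363/3420959383874 ≈ 1.6028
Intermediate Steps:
(710674 + 1023252)/3340156 + 2219853/(127³) = 1733926*(1/3340156) + 2219853/2048383 = 866963/1670078 + 2219853*(1/2048383) = 866963/1670078 + 2219853/2048383 = 5483199929363/3420959383874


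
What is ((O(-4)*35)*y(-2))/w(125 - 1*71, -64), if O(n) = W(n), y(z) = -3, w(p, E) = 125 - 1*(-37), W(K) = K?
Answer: 70/27 ≈ 2.5926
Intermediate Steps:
w(p, E) = 162 (w(p, E) = 125 + 37 = 162)
O(n) = n
((O(-4)*35)*y(-2))/w(125 - 1*71, -64) = (-4*35*(-3))/162 = -140*(-3)*(1/162) = 420*(1/162) = 70/27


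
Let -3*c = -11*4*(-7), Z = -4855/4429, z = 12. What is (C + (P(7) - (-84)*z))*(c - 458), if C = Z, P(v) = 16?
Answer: -2540067254/4429 ≈ -5.7351e+5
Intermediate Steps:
Z = -4855/4429 (Z = -4855*1/4429 = -4855/4429 ≈ -1.0962)
c = -308/3 (c = -(-11*4)*(-7)/3 = -(-44)*(-7)/3 = -1/3*308 = -308/3 ≈ -102.67)
C = -4855/4429 ≈ -1.0962
(C + (P(7) - (-84)*z))*(c - 458) = (-4855/4429 + (16 - (-84)*12))*(-308/3 - 458) = (-4855/4429 + (16 - 1*(-1008)))*(-1682/3) = (-4855/4429 + (16 + 1008))*(-1682/3) = (-4855/4429 + 1024)*(-1682/3) = (4530441/4429)*(-1682/3) = -2540067254/4429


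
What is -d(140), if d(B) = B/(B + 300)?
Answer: -7/22 ≈ -0.31818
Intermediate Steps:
d(B) = B/(300 + B)
-d(140) = -140/(300 + 140) = -140/440 = -1*7/22 = -7/22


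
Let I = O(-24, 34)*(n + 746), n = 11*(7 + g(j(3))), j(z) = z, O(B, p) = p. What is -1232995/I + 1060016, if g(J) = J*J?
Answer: 33228148573/31348 ≈ 1.0600e+6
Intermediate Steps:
g(J) = J²
n = 176 (n = 11*(7 + 3²) = 11*(7 + 9) = 11*16 = 176)
I = 31348 (I = 34*(176 + 746) = 34*922 = 31348)
-1232995/I + 1060016 = -1232995/31348 + 1060016 = 33228148573/31348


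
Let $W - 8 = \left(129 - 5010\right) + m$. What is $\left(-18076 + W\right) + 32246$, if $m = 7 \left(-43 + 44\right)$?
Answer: $9304$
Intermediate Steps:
$m = 7$ ($m = 7 \cdot 1 = 7$)
$W = -4866$ ($W = 8 + \left(\left(129 - 5010\right) + 7\right) = 8 + \left(-4881 + 7\right) = 8 - 4874 = -4866$)
$\left(-18076 + W\right) + 32246 = \left(-18076 - 4866\right) + 32246 = -22942 + 32246 = 9304$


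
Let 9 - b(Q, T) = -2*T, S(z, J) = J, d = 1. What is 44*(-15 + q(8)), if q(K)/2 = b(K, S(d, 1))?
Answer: 308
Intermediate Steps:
b(Q, T) = 9 + 2*T (b(Q, T) = 9 - (-2)*T = 9 + 2*T)
q(K) = 22 (q(K) = 2*(9 + 2*1) = 2*(9 + 2) = 2*11 = 22)
44*(-15 + q(8)) = 44*(-15 + 22) = 44*7 = 308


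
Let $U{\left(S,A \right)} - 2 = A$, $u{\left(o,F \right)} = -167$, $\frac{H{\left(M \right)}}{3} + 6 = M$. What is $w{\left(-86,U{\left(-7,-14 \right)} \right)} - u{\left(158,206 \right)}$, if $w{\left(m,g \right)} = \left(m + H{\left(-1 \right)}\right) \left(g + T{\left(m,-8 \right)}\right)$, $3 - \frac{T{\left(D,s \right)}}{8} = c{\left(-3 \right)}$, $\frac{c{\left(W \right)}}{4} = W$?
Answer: $-11389$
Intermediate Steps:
$c{\left(W \right)} = 4 W$
$H{\left(M \right)} = -18 + 3 M$
$T{\left(D,s \right)} = 120$ ($T{\left(D,s \right)} = 24 - 8 \cdot 4 \left(-3\right) = 24 - -96 = 24 + 96 = 120$)
$U{\left(S,A \right)} = 2 + A$
$w{\left(m,g \right)} = \left(-21 + m\right) \left(120 + g\right)$ ($w{\left(m,g \right)} = \left(m + \left(-18 + 3 \left(-1\right)\right)\right) \left(g + 120\right) = \left(m - 21\right) \left(120 + g\right) = \left(-21 + m\right) \left(120 + g\right)$)
$w{\left(-86,U{\left(-7,-14 \right)} \right)} - u{\left(158,206 \right)} = \left(-2520 - 21 \left(2 - 14\right) + 120 \left(-86\right) + \left(2 - 14\right) \left(-86\right)\right) - -167 = \left(-2520 - -252 - 10320 - -1032\right) + 167 = \left(-2520 + 252 - 10320 + 1032\right) + 167 = -11556 + 167 = -11389$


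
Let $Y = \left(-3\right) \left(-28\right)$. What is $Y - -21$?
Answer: $105$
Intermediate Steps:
$Y = 84$
$Y - -21 = 84 - -21 = 84 + 21 = 105$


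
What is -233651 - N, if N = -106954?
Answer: -126697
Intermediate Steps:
-233651 - N = -233651 - 1*(-106954) = -233651 + 106954 = -126697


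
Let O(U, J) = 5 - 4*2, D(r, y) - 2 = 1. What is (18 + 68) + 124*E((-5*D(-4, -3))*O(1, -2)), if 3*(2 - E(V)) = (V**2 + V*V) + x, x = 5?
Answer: -501818/3 ≈ -1.6727e+5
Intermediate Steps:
D(r, y) = 3 (D(r, y) = 2 + 1 = 3)
O(U, J) = -3 (O(U, J) = 5 - 8 = -3)
E(V) = 1/3 - 2*V**2/3 (E(V) = 2 - ((V**2 + V*V) + 5)/3 = 2 - ((V**2 + V**2) + 5)/3 = 2 - (2*V**2 + 5)/3 = 2 - (5 + 2*V**2)/3 = 2 + (-5/3 - 2*V**2/3) = 1/3 - 2*V**2/3)
(18 + 68) + 124*E((-5*D(-4, -3))*O(1, -2)) = (18 + 68) + 124*(1/3 - 2*(-5*3*(-3))**2/3) = 86 + 124*(1/3 - 2*(-15*(-3))**2/3) = 86 + 124*(1/3 - 2/3*45**2) = 86 + 124*(1/3 - 2/3*2025) = 86 + 124*(1/3 - 1350) = 86 + 124*(-4049/3) = 86 - 502076/3 = -501818/3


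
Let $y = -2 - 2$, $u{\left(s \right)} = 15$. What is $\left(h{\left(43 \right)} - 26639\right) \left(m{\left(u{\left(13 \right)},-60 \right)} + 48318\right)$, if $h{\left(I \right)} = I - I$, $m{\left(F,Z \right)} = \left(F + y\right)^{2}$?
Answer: $-1290366521$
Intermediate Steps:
$y = -4$
$m{\left(F,Z \right)} = \left(-4 + F\right)^{2}$ ($m{\left(F,Z \right)} = \left(F - 4\right)^{2} = \left(-4 + F\right)^{2}$)
$h{\left(I \right)} = 0$
$\left(h{\left(43 \right)} - 26639\right) \left(m{\left(u{\left(13 \right)},-60 \right)} + 48318\right) = \left(0 - 26639\right) \left(\left(-4 + 15\right)^{2} + 48318\right) = - 26639 \left(11^{2} + 48318\right) = - 26639 \left(121 + 48318\right) = \left(-26639\right) 48439 = -1290366521$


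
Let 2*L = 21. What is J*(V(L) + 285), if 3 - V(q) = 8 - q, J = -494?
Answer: -143507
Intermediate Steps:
L = 21/2 (L = (½)*21 = 21/2 ≈ 10.500)
V(q) = -5 + q (V(q) = 3 - (8 - q) = 3 + (-8 + q) = -5 + q)
J*(V(L) + 285) = -494*((-5 + 21/2) + 285) = -494*(11/2 + 285) = -494*581/2 = -143507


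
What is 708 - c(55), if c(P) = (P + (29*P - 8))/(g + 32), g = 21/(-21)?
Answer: 20306/31 ≈ 655.03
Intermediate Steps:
g = -1 (g = 21*(-1/21) = -1)
c(P) = -8/31 + 30*P/31 (c(P) = (P + (29*P - 8))/(-1 + 32) = (P + (-8 + 29*P))/31 = (-8 + 30*P)*(1/31) = -8/31 + 30*P/31)
708 - c(55) = 708 - (-8/31 + (30/31)*55) = 708 - (-8/31 + 1650/31) = 708 - 1*1642/31 = 708 - 1642/31 = 20306/31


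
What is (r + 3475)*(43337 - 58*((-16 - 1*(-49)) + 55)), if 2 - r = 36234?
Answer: -1252398381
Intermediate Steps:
r = -36232 (r = 2 - 1*36234 = 2 - 36234 = -36232)
(r + 3475)*(43337 - 58*((-16 - 1*(-49)) + 55)) = (-36232 + 3475)*(43337 - 58*((-16 - 1*(-49)) + 55)) = -32757*(43337 - 58*((-16 + 49) + 55)) = -32757*(43337 - 58*(33 + 55)) = -32757*(43337 - 58*88) = -32757*(43337 - 5104) = -32757*38233 = -1252398381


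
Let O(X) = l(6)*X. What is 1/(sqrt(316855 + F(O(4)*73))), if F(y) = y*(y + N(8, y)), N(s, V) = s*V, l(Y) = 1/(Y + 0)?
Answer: sqrt(338171)/338171 ≈ 0.0017196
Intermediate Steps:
l(Y) = 1/Y
N(s, V) = V*s
O(X) = X/6
F(y) = 9*y**2 (F(y) = y*(y + y*8) = y*(y + 8*y) = y*(9*y) = 9*y**2)
1/(sqrt(316855 + F(O(4)*73))) = 1/(sqrt(316855 + 9*(((1/6)*4)*73)**2)) = 1/(sqrt(316855 + 9*((2/3)*73)**2)) = 1/(sqrt(316855 + 9*(146/3)**2)) = 1/(sqrt(316855 + 9*(21316/9))) = 1/(sqrt(316855 + 21316)) = 1/(sqrt(338171)) = sqrt(338171)/338171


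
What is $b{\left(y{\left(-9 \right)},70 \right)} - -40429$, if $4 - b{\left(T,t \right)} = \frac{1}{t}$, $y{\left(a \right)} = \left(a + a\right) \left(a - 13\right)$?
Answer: $\frac{2830309}{70} \approx 40433.0$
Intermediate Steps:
$y{\left(a \right)} = 2 a \left(-13 + a\right)$
$b{\left(T,t \right)} = 4 - \frac{1}{t}$
$b{\left(y{\left(-9 \right)},70 \right)} - -40429 = \left(4 - \frac{1}{70}\right) - -40429 = \left(4 - \frac{1}{70}\right) + 40429 = \frac{279}{70} + 40429 = \frac{2830309}{70}$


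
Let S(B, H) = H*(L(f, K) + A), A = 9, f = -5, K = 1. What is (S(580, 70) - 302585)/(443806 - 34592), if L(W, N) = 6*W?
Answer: -304055/409214 ≈ -0.74302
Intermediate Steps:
S(B, H) = -21*H (S(B, H) = H*(6*(-5) + 9) = H*(-30 + 9) = H*(-21) = -21*H)
(S(580, 70) - 302585)/(443806 - 34592) = (-21*70 - 302585)/(443806 - 34592) = (-1470 - 302585)/409214 = -304055*1/409214 = -304055/409214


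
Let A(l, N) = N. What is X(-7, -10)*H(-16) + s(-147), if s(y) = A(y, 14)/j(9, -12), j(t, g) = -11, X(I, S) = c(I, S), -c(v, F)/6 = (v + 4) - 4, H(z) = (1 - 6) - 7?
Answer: -5558/11 ≈ -505.27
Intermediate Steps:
H(z) = -12 (H(z) = -5 - 7 = -12)
c(v, F) = -6*v (c(v, F) = -6*((v + 4) - 4) = -6*((4 + v) - 4) = -6*v)
X(I, S) = -6*I
s(y) = -14/11 (s(y) = 14/(-11) = 14*(-1/11) = -14/11)
X(-7, -10)*H(-16) + s(-147) = -6*(-7)*(-12) - 14/11 = 42*(-12) - 14/11 = -504 - 14/11 = -5558/11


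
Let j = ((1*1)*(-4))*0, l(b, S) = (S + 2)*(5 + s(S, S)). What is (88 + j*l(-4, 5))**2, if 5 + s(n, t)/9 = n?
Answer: 7744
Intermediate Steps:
s(n, t) = -45 + 9*n
l(b, S) = (-40 + 9*S)*(2 + S) (l(b, S) = (S + 2)*(5 + (-45 + 9*S)) = (2 + S)*(-40 + 9*S) = (-40 + 9*S)*(2 + S))
j = 0 (j = (1*(-4))*0 = -4*0 = 0)
(88 + j*l(-4, 5))**2 = (88 + 0*(-80 - 22*5 + 9*5**2))**2 = (88 + 0*(-80 - 110 + 9*25))**2 = (88 + 0*(-80 - 110 + 225))**2 = (88 + 0*35)**2 = (88 + 0)**2 = 88**2 = 7744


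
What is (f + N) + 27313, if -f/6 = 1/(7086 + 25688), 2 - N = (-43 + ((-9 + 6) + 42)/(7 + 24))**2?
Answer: 402715094090/15747907 ≈ 25573.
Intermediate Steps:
N = -1672514/961 (N = 2 - (-43 + ((-9 + 6) + 42)/(7 + 24))**2 = 2 - (-43 + (-3 + 42)/31)**2 = 2 - (-43 + 39*(1/31))**2 = 2 - (-43 + 39/31)**2 = 2 - (-1294/31)**2 = 2 - 1*1674436/961 = 2 - 1674436/961 = -1672514/961 ≈ -1740.4)
f = -3/16387 (f = -6/(7086 + 25688) = -6/32774 = -6*1/32774 = -3/16387 ≈ -0.00018307)
(f + N) + 27313 = (-3/16387 - 1672514/961) + 27313 = -27407489801/15747907 + 27313 = 402715094090/15747907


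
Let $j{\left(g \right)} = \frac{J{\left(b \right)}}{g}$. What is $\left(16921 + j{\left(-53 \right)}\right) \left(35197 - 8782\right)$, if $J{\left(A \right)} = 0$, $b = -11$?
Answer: $446968215$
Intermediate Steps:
$j{\left(g \right)} = 0$ ($j{\left(g \right)} = \frac{0}{g} = 0$)
$\left(16921 + j{\left(-53 \right)}\right) \left(35197 - 8782\right) = \left(16921 + 0\right) \left(35197 - 8782\right) = 16921 \cdot 26415 = 446968215$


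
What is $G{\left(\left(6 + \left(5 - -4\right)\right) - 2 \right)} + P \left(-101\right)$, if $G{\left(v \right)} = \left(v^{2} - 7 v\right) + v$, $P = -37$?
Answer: $3828$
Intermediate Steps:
$G{\left(v \right)} = v^{2} - 6 v$
$G{\left(\left(6 + \left(5 - -4\right)\right) - 2 \right)} + P \left(-101\right) = \left(\left(6 + \left(5 - -4\right)\right) - 2\right) \left(-6 + \left(\left(6 + \left(5 - -4\right)\right) - 2\right)\right) - -3737 = \left(\left(6 + \left(5 + 4\right)\right) - 2\right) \left(-6 + \left(\left(6 + \left(5 + 4\right)\right) - 2\right)\right) + 3737 = \left(\left(6 + 9\right) - 2\right) \left(-6 + \left(\left(6 + 9\right) - 2\right)\right) + 3737 = \left(15 - 2\right) \left(-6 + \left(15 - 2\right)\right) + 3737 = 13 \left(-6 + 13\right) + 3737 = 13 \cdot 7 + 3737 = 91 + 3737 = 3828$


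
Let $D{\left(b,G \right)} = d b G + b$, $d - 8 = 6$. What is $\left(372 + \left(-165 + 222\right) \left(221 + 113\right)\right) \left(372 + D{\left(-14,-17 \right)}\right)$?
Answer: $71622900$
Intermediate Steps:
$d = 14$ ($d = 8 + 6 = 14$)
$D{\left(b,G \right)} = b + 14 G b$ ($D{\left(b,G \right)} = 14 b G + b = 14 G b + b = b + 14 G b$)
$\left(372 + \left(-165 + 222\right) \left(221 + 113\right)\right) \left(372 + D{\left(-14,-17 \right)}\right) = \left(372 + \left(-165 + 222\right) \left(221 + 113\right)\right) \left(372 - 14 \left(1 + 14 \left(-17\right)\right)\right) = \left(372 + 57 \cdot 334\right) \left(372 - 14 \left(1 - 238\right)\right) = \left(372 + 19038\right) \left(372 - -3318\right) = 19410 \left(372 + 3318\right) = 19410 \cdot 3690 = 71622900$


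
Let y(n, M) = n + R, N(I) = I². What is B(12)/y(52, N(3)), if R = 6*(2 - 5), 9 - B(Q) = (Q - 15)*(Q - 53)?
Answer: -57/17 ≈ -3.3529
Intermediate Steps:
B(Q) = 9 - (-53 + Q)*(-15 + Q) (B(Q) = 9 - (Q - 15)*(Q - 53) = 9 - (-15 + Q)*(-53 + Q) = 9 - (-53 + Q)*(-15 + Q))
R = -18 (R = 6*(-3) = -18)
y(n, M) = -18 + n (y(n, M) = n - 18 = -18 + n)
B(12)/y(52, N(3)) = (-786 - 1*12² + 68*12)/(-18 + 52) = (-786 - 1*144 + 816)/34 = (-786 - 144 + 816)*(1/34) = -114*1/34 = -57/17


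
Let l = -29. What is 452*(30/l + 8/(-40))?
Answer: -80908/145 ≈ -557.99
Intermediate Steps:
452*(30/l + 8/(-40)) = 452*(30/(-29) + 8/(-40)) = 452*(30*(-1/29) + 8*(-1/40)) = 452*(-30/29 - ⅕) = 452*(-179/145) = -80908/145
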